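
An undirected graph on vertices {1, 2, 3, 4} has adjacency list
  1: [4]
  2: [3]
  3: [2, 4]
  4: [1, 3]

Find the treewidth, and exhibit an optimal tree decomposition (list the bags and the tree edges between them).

Treewidth 1.
Bags: B1 = {1, 4}  B2 = {3, 4}  B3 = {2, 3}
Tree: B1–B2, B2–B3

Every bag has size at most 2, so the width is 2 − 1 = 1 and tw(G) ≤ 1. Since G has at least one edge (e.g. 4–1), it is not an edgeless graph, so tw(G) ≥ 1. Hence tw(G) = 1 exactly.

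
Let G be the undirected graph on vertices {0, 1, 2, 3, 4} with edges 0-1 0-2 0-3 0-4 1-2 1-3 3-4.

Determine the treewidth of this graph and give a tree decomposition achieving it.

Each bag holds 3 vertices, so the decomposition has width 2, which upper-bounds the treewidth. Conversely, {0, 1, 2} is a clique of size 3, and the vertices of any clique must share a bag in every tree decomposition; so some bag has ≥ 3 vertices and tw(G) ≥ 2. Combining the bounds, tw(G) = 2.

Treewidth 2.
One such decomposition:
Bags: B1 = {0, 3, 4}  B2 = {0, 1, 3}  B3 = {0, 1, 2}
Tree: B1–B2, B2–B3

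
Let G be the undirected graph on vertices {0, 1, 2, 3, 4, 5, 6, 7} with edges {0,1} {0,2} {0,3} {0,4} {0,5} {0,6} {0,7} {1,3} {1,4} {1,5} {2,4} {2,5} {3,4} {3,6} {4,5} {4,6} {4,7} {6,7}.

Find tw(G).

A width-3 tree decomposition is:
Bags: B1 = {0, 4, 6, 7}  B2 = {0, 3, 4, 6}  B3 = {0, 1, 3, 4}  B4 = {0, 1, 4, 5}  B5 = {0, 2, 4, 5}
Tree: B1–B2, B2–B3, B3–B4, B4–B5
Each bag holds 4 vertices, so the decomposition has width 3, which upper-bounds the treewidth. On the other hand G contains the 4-clique {0, 1, 3, 4}. A clique must lie in a single bag of any decomposition, so no decomposition can have width below 3. Combining the bounds, tw(G) = 3.

3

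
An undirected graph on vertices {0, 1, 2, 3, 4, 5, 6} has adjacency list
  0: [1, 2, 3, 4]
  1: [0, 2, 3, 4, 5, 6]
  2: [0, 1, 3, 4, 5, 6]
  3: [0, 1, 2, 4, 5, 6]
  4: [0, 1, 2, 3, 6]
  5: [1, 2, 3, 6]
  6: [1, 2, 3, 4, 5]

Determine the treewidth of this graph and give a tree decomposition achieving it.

Each bag holds 5 vertices, so the decomposition has width 4, which upper-bounds the treewidth. On the other hand G contains the 5-clique {0, 1, 2, 3, 4}. A clique must lie in a single bag of any decomposition, so no decomposition can have width below 4. The upper and lower bounds meet at 4, so that is the treewidth.

Treewidth 4.
Bags: B1 = {1, 2, 3, 5, 6}  B2 = {1, 2, 3, 4, 6}  B3 = {0, 1, 2, 3, 4}
Tree: B1–B2, B2–B3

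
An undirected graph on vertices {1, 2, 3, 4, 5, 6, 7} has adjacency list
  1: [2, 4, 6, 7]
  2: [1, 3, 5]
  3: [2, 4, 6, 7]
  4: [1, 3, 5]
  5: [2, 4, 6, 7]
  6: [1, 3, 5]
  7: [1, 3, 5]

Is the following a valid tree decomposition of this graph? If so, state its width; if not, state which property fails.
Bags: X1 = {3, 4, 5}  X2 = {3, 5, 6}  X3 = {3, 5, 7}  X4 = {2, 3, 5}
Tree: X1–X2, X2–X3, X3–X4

A tree decomposition must satisfy three properties: every vertex lies in some bag; for every edge, both endpoints lie together in some bag; and for every vertex, the bags containing it form a connected subtree. Here vertex 1 appears in no bag, so the decomposition is invalid.

No — vertex 1 appears in no bag.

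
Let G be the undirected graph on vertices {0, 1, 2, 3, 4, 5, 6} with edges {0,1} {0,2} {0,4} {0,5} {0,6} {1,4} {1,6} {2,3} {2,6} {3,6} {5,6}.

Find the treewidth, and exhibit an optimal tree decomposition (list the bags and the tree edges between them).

Treewidth 2.
One optimal decomposition is:
Bags: B1 = {2, 3, 6}  B2 = {0, 2, 6}  B3 = {0, 1, 6}  B4 = {0, 5, 6}  B5 = {0, 1, 4}
Tree: B1–B2, B2–B3, B2–B4, B3–B5

Every bag has size at most 3, so the width is 3 − 1 = 2 and tw(G) ≤ 2. Conversely, {0, 1, 4} is a clique of size 3, and the vertices of any clique must share a bag in every tree decomposition; so some bag has ≥ 3 vertices and tw(G) ≥ 2. Combining the bounds, tw(G) = 2.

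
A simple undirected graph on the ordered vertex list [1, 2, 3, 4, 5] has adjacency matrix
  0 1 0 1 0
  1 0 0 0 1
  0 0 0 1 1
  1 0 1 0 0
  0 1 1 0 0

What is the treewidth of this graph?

A width-2 tree decomposition is:
Bags: B1 = {3, 4, 5}  B2 = {2, 4, 5}  B3 = {1, 2, 4}
Tree: B1–B2, B2–B3
The largest bag has 3 vertices, giving width 2; this decomposition certifies tw(G) ≤ 2. For the lower bound, G contains the cycle 4–3–5–2–1–4, so G is not a forest; only forests have treewidth ≤ 1, hence tw(G) ≥ 2. The upper and lower bounds meet at 2, so that is the treewidth.

2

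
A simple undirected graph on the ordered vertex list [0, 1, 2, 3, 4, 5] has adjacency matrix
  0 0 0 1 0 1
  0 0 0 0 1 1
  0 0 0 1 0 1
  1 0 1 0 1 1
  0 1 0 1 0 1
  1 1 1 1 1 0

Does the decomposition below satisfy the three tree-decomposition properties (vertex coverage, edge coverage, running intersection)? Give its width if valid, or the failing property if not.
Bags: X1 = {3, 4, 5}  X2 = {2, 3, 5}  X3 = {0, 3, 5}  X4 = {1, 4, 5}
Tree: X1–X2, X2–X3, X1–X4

Every vertex of G appears in some bag (union = {0, 1, 2, 3, 4, 5}); every edge is covered by a bag; and for each vertex v the set of bags containing v is connected in the bag tree. The decomposition is therefore valid. The largest bag has 3 vertices, so the width is 2.

Yes; width 2.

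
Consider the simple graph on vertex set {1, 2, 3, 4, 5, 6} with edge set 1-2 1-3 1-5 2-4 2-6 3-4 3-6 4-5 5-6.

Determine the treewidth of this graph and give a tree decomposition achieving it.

Every bag has size at most 4, so the width is 4 − 1 = 3 and tw(G) ≤ 3. For the lower bound: the 4 vertex sets {1,5}, {3,4}, {6}, {2} are disjoint, each induces a connected subgraph, and every pair is joined by at least one edge of G. Contracting each set to a single vertex therefore yields K_{4} as a minor, and since treewidth is minor-monotone, tw(G) ≥ tw(K_{4}) = 3. Therefore the treewidth is 3.

Treewidth 3.
One optimal decomposition is:
Bags: B1 = {1, 4, 5, 6}  B2 = {1, 3, 4, 6}  B3 = {1, 2, 4, 6}
Tree: B1–B2, B2–B3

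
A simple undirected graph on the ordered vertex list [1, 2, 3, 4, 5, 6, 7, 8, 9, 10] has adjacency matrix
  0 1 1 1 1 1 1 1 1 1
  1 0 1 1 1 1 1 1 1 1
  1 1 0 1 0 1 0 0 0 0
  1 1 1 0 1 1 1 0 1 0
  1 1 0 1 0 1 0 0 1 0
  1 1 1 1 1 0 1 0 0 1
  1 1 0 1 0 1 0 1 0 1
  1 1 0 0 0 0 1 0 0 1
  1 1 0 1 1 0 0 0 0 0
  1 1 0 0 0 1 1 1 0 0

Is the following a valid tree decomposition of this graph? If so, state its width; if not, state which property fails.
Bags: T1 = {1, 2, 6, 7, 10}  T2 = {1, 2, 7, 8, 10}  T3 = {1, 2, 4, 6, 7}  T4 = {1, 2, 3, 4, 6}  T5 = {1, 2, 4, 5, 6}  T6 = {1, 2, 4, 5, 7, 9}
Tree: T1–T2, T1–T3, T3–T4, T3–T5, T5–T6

No — bags containing vertex 7 are not connected in the tree.

A tree decomposition must satisfy three properties: every vertex lies in some bag; for every edge, both endpoints lie together in some bag; and for every vertex, the bags containing it form a connected subtree. Here bags containing vertex 7 are not connected in the tree, so the decomposition is invalid.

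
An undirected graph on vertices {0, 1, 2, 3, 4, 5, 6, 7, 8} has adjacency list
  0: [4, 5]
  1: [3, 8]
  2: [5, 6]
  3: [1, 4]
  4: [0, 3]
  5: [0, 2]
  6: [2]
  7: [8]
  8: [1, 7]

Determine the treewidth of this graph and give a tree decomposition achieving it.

Treewidth 1.
Bags: B1 = {7, 8}  B2 = {1, 8}  B3 = {1, 3}  B4 = {3, 4}  B5 = {0, 4}  B6 = {0, 5}  B7 = {2, 5}  B8 = {2, 6}
Tree: B1–B2, B2–B3, B3–B4, B4–B5, B5–B6, B6–B7, B7–B8

Each bag holds 2 vertices, so the decomposition has width 1, which upper-bounds the treewidth. Since G has at least one edge (e.g. 7–8), it is not an edgeless graph, so tw(G) ≥ 1. Therefore the treewidth is 1.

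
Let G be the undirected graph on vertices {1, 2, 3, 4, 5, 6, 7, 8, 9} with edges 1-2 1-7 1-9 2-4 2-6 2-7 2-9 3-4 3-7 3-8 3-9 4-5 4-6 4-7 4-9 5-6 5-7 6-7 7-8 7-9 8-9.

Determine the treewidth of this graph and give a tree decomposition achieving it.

Treewidth 3.
One such decomposition:
Bags: B1 = {3, 4, 7, 9}  B2 = {2, 4, 7, 9}  B3 = {2, 4, 6, 7}  B4 = {1, 2, 7, 9}  B5 = {3, 7, 8, 9}  B6 = {4, 5, 6, 7}
Tree: B1–B2, B2–B3, B2–B4, B1–B5, B3–B6

Each bag holds 4 vertices, so the decomposition has width 3, which upper-bounds the treewidth. For the lower bound, the 4 vertices {3, 7, 8, 9} are pairwise adjacent, and any tree decomposition puts a clique entirely inside one bag — forcing width ≥ 3. Therefore the treewidth is 3.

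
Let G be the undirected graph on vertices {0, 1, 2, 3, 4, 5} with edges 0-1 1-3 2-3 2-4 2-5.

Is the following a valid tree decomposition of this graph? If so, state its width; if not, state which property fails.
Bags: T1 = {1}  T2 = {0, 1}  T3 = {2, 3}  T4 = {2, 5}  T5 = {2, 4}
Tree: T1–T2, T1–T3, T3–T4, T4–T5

No — edge (3,1) lies in no bag.

A tree decomposition must satisfy three properties: every vertex lies in some bag; for every edge, both endpoints lie together in some bag; and for every vertex, the bags containing it form a connected subtree. Here edge (3,1) lies in no bag, so the decomposition is invalid.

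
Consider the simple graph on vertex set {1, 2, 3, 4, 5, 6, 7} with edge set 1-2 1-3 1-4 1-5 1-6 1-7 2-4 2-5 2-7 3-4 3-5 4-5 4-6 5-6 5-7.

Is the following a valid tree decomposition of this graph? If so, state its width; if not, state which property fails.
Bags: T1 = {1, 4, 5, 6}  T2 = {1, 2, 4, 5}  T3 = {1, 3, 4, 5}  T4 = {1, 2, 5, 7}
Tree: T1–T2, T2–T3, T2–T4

Yes; width 3.

Checking the three conditions: (i) the bags cover all of {1, 2, 3, 4, 5, 6, 7}; (ii) for each edge, some bag contains both endpoints; (iii) the bags containing any fixed vertex form a subtree. All hold, so the decomposition is valid with width 4 − 1 = 3.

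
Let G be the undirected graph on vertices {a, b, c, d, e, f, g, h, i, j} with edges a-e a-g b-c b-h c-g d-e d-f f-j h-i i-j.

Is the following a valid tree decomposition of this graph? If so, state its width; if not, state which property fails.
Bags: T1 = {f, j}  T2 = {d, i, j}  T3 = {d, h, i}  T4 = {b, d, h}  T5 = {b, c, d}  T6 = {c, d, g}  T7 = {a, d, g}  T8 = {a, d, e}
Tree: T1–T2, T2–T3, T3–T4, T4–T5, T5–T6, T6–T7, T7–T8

A tree decomposition must satisfy three properties: every vertex lies in some bag; for every edge, both endpoints lie together in some bag; and for every vertex, the bags containing it form a connected subtree. Here edge (d,f) lies in no bag, so the decomposition is invalid.

No — edge (d,f) lies in no bag.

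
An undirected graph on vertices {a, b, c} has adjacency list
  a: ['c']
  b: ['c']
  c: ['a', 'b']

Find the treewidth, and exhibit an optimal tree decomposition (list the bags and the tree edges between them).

Each bag holds 2 vertices, so the decomposition has width 1, which upper-bounds the treewidth. G has an edge, so its treewidth is at least 1. Hence tw(G) = 1 exactly.

Treewidth 1.
Bags: B1 = {a, c}  B2 = {b, c}
Tree: B1–B2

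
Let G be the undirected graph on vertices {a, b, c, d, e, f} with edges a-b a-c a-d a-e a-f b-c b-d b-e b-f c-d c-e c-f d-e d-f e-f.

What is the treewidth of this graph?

A width-5 tree decomposition is:
Bags: B1 = {a, b, c, d, e, f}
Tree: (single bag)
A single bag containing all 6 vertices is trivially a valid decomposition of width 5. For the lower bound, the 6 vertices {a, b, c, d, e, f} are pairwise adjacent, and any tree decomposition puts a clique entirely inside one bag — forcing width ≥ 5. The upper and lower bounds meet at 5, so that is the treewidth.

5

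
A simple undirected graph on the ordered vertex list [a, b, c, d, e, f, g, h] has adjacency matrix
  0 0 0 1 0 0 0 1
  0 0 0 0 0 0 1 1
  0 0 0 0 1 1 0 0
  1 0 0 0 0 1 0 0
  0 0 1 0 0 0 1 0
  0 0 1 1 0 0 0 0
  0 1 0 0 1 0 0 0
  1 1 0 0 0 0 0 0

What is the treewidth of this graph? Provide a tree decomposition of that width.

The largest bag has 3 vertices, giving width 2; this decomposition certifies tw(G) ≤ 2. For the lower bound, G contains the cycle h–a–d–f–c–e–g–b–h, so G is not a forest; only forests have treewidth ≤ 1, hence tw(G) ≥ 2. Therefore the treewidth is 2.

Treewidth 2.
One optimal decomposition is:
Bags: B1 = {a, d, h}  B2 = {d, f, h}  B3 = {c, f, h}  B4 = {c, e, h}  B5 = {e, g, h}  B6 = {b, g, h}
Tree: B1–B2, B2–B3, B3–B4, B4–B5, B5–B6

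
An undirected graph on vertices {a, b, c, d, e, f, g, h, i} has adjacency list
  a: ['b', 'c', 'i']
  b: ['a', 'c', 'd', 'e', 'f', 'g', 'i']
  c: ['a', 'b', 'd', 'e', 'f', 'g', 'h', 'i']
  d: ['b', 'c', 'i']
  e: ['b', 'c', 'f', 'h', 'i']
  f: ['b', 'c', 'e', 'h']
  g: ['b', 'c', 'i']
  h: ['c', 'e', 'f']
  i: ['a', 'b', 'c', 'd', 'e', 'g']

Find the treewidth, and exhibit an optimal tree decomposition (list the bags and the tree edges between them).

Each bag holds 4 vertices, so the decomposition has width 3, which upper-bounds the treewidth. Conversely, {c, e, f, h} is a clique of size 4, and the vertices of any clique must share a bag in every tree decomposition; so some bag has ≥ 4 vertices and tw(G) ≥ 3. Combining the bounds, tw(G) = 3.

Treewidth 3.
Bags: B1 = {a, b, c, i}  B2 = {b, c, g, i}  B3 = {b, c, d, i}  B4 = {b, c, e, i}  B5 = {b, c, e, f}  B6 = {c, e, f, h}
Tree: B1–B2, B2–B3, B1–B4, B4–B5, B5–B6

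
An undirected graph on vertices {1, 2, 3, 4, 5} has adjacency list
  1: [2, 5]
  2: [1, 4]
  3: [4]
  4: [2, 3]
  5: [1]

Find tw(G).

A width-1 tree decomposition is:
Bags: B1 = {2, 4}  B2 = {1, 2}  B3 = {1, 5}  B4 = {3, 4}
Tree: B1–B2, B2–B3, B1–B4
Every bag has size at most 2, so the width is 2 − 1 = 1 and tw(G) ≤ 1. Any graph with an edge has treewidth ≥ 1, and G has the edge 4–2. The upper and lower bounds meet at 1, so that is the treewidth.

1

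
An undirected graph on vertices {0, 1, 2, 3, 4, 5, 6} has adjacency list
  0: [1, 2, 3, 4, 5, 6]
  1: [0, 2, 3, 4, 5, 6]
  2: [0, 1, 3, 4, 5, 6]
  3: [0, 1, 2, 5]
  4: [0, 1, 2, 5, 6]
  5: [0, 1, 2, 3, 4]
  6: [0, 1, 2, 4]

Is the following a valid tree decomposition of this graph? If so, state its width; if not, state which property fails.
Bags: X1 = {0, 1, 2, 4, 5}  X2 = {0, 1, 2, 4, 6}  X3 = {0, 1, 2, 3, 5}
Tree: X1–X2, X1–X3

Vertex coverage: the bags together contain {0, 1, 2, 3, 4, 5, 6}, the full vertex set. Edge coverage: each edge of G has both endpoints in at least one bag. Running intersection: for every vertex, the bags containing it form a connected subtree. All three properties hold, so this is a valid tree decomposition of width max|bag| − 1 = 4, and hence tw(G) ≤ 4.

Yes; width 4.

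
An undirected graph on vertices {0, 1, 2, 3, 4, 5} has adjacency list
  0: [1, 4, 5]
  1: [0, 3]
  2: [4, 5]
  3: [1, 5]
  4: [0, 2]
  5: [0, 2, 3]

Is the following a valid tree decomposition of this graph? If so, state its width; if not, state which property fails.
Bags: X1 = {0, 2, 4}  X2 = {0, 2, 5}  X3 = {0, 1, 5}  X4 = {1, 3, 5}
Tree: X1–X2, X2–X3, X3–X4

Vertex coverage: the bags together contain {0, 1, 2, 3, 4, 5}, the full vertex set. Edge coverage: each edge of G has both endpoints in at least one bag. Running intersection: for every vertex, the bags containing it form a connected subtree. All three properties hold, so this is a valid tree decomposition of width max|bag| − 1 = 2, and hence tw(G) ≤ 2.

Yes; width 2.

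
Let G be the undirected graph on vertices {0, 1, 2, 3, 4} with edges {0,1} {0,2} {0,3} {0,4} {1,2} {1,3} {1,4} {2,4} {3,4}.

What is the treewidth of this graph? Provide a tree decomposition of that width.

Each bag holds 4 vertices, so the decomposition has width 3, which upper-bounds the treewidth. On the other hand G contains the 4-clique {0, 1, 2, 4}. A clique must lie in a single bag of any decomposition, so no decomposition can have width below 3. Hence tw(G) = 3 exactly.

Treewidth 3.
One optimal decomposition is:
Bags: B1 = {0, 1, 2, 4}  B2 = {0, 1, 3, 4}
Tree: B1–B2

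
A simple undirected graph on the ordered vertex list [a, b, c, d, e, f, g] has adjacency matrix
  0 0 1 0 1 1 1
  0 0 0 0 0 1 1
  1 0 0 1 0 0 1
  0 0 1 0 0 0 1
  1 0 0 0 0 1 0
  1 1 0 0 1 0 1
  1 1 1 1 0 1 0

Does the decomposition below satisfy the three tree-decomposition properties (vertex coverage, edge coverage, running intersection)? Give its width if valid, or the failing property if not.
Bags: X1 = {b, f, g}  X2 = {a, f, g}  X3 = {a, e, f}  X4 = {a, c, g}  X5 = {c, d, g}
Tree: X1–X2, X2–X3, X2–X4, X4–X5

Checking the three conditions: (i) the bags cover all of {a, b, c, d, e, f, g}; (ii) for each edge, some bag contains both endpoints; (iii) the bags containing any fixed vertex form a subtree. All hold, so the decomposition is valid with width 3 − 1 = 2.

Yes; width 2.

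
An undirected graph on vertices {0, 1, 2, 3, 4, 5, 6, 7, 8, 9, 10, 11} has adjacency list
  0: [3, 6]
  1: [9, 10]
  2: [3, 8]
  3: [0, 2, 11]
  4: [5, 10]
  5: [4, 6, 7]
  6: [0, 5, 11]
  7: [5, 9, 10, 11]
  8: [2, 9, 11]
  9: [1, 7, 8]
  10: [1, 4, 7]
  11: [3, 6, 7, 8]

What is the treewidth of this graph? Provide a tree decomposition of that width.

Treewidth 3.
Bags: B1 = {1, 4, 5, 10}  B2 = {1, 5, 7, 10}  B3 = {1, 5, 7, 9}  B4 = {5, 6, 7, 9}  B5 = {6, 7, 9, 11}  B6 = {6, 8, 9, 11}  B7 = {0, 6, 8, 11}  B8 = {0, 3, 8, 11}  B9 = {0, 2, 3, 8}
Tree: B1–B2, B2–B3, B3–B4, B4–B5, B5–B6, B6–B7, B7–B8, B8–B9

Each bag holds 4 vertices, so the decomposition has width 3, which upper-bounds the treewidth. For the lower bound: the 4 vertex sets {1,4,10}, {5}, {7}, {6,8,9,11} are disjoint, each induces a connected subgraph, and every pair is joined by at least one edge of G. Contracting each set to a single vertex therefore yields K_{4} as a minor, and since treewidth is minor-monotone, tw(G) ≥ tw(K_{4}) = 3. The upper and lower bounds meet at 3, so that is the treewidth.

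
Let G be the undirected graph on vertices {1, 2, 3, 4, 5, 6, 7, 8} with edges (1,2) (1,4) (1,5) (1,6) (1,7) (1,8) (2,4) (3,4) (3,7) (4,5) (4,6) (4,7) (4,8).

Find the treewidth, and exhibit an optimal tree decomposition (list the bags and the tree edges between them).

Treewidth 2.
One optimal decomposition is:
Bags: B1 = {1, 4, 6}  B2 = {1, 2, 4}  B3 = {1, 4, 5}  B4 = {1, 4, 7}  B5 = {1, 4, 8}  B6 = {3, 4, 7}
Tree: B1–B2, B1–B3, B2–B4, B1–B5, B4–B6

Every bag has size at most 3, so the width is 3 − 1 = 2 and tw(G) ≤ 2. On the other hand G contains the 3-clique {1, 2, 4}. A clique must lie in a single bag of any decomposition, so no decomposition can have width below 2. Hence tw(G) = 2 exactly.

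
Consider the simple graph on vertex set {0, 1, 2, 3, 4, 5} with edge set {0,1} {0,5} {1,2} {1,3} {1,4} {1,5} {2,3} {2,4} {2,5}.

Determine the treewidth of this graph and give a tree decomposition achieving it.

Each bag holds 3 vertices, so the decomposition has width 2, which upper-bounds the treewidth. Conversely, {0, 1, 5} is a clique of size 3, and the vertices of any clique must share a bag in every tree decomposition; so some bag has ≥ 3 vertices and tw(G) ≥ 2. Combining the bounds, tw(G) = 2.

Treewidth 2.
One such decomposition:
Bags: B1 = {1, 2, 3}  B2 = {1, 2, 4}  B3 = {1, 2, 5}  B4 = {0, 1, 5}
Tree: B1–B2, B1–B3, B3–B4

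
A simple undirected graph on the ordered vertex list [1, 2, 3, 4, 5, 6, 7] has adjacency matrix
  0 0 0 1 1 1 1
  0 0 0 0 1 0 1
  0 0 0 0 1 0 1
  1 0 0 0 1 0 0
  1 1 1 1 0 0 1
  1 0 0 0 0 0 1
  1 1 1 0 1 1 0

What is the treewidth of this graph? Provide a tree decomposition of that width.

Every bag has size at most 3, so the width is 3 − 1 = 2 and tw(G) ≤ 2. For the lower bound, the 3 vertices {1, 4, 5} are pairwise adjacent, and any tree decomposition puts a clique entirely inside one bag — forcing width ≥ 2. Combining the bounds, tw(G) = 2.

Treewidth 2.
One such decomposition:
Bags: B1 = {1, 5, 7}  B2 = {3, 5, 7}  B3 = {2, 5, 7}  B4 = {1, 6, 7}  B5 = {1, 4, 5}
Tree: B1–B2, B1–B3, B1–B4, B1–B5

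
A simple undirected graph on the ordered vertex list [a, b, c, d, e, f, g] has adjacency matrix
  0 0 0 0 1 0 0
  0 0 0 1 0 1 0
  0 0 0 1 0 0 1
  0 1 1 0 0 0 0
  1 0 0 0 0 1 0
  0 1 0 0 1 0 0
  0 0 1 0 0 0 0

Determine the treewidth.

1

A width-1 tree decomposition is:
Bags: B1 = {c, g}  B2 = {c, d}  B3 = {b, d}  B4 = {b, f}  B5 = {e, f}  B6 = {a, e}
Tree: B1–B2, B2–B3, B3–B4, B4–B5, B5–B6
Each bag holds 2 vertices, so the decomposition has width 1, which upper-bounds the treewidth. Since G has at least one edge (e.g. g–c), it is not an edgeless graph, so tw(G) ≥ 1. The upper and lower bounds meet at 1, so that is the treewidth.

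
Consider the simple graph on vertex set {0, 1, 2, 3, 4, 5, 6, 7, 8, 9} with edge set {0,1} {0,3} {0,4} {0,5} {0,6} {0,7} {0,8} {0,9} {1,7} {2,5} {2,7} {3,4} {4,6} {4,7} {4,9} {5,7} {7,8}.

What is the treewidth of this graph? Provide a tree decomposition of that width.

Every bag has size at most 3, so the width is 3 − 1 = 2 and tw(G) ≤ 2. Conversely, {0, 7, 8} is a clique of size 3, and the vertices of any clique must share a bag in every tree decomposition; so some bag has ≥ 3 vertices and tw(G) ≥ 2. The upper and lower bounds meet at 2, so that is the treewidth.

Treewidth 2.
One optimal decomposition is:
Bags: B1 = {0, 4, 7}  B2 = {0, 4, 6}  B3 = {0, 5, 7}  B4 = {0, 1, 7}  B5 = {2, 5, 7}  B6 = {0, 4, 9}  B7 = {0, 3, 4}  B8 = {0, 7, 8}
Tree: B1–B2, B1–B3, B1–B4, B3–B5, B2–B6, B2–B7, B4–B8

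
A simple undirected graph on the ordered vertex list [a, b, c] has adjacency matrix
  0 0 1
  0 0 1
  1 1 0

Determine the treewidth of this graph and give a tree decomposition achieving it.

Treewidth 1.
One such decomposition:
Bags: B1 = {a, c}  B2 = {b, c}
Tree: B1–B2

Each bag holds 2 vertices, so the decomposition has width 1, which upper-bounds the treewidth. G has an edge, so its treewidth is at least 1. Combining the bounds, tw(G) = 1.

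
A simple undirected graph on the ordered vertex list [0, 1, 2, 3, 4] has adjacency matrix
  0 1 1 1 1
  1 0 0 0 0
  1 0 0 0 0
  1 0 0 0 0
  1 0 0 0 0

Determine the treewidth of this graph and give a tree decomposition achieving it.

Treewidth 1.
One such decomposition:
Bags: B1 = {0, 2}  B2 = {0, 3}  B3 = {0, 1}  B4 = {0, 4}
Tree: B1–B2, B2–B3, B1–B4

The largest bag has 2 vertices, giving width 1; this decomposition certifies tw(G) ≤ 1. Any graph with an edge has treewidth ≥ 1, and G has the edge 0–2. Therefore the treewidth is 1.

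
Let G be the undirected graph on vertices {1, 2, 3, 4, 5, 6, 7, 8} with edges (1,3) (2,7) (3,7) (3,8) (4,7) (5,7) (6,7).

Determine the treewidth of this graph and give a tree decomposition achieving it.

Treewidth 1.
Bags: B1 = {3, 7}  B2 = {4, 7}  B3 = {6, 7}  B4 = {3, 8}  B5 = {1, 3}  B6 = {5, 7}  B7 = {2, 7}
Tree: B1–B2, B1–B3, B1–B4, B4–B5, B1–B6, B6–B7

Each bag holds 2 vertices, so the decomposition has width 1, which upper-bounds the treewidth. Any graph with an edge has treewidth ≥ 1, and G has the edge 3–7. Therefore the treewidth is 1.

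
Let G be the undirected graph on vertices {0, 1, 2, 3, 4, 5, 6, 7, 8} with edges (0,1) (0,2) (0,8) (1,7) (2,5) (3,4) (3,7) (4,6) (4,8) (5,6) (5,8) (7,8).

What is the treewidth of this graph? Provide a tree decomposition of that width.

Treewidth 3.
One optimal decomposition is:
Bags: B1 = {0, 1, 3, 7}  B2 = {0, 3, 7, 8}  B3 = {0, 3, 4, 8}  B4 = {0, 2, 4, 8}  B5 = {2, 4, 5, 8}  B6 = {2, 4, 5, 6}
Tree: B1–B2, B2–B3, B3–B4, B4–B5, B5–B6

Each bag holds 4 vertices, so the decomposition has width 3, which upper-bounds the treewidth. For the lower bound: the 4 vertex sets {1,3,7}, {0}, {8}, {2,4,5,6} are disjoint, each induces a connected subgraph, and every pair is joined by at least one edge of G. Contracting each set to a single vertex therefore yields K_{4} as a minor, and since treewidth is minor-monotone, tw(G) ≥ tw(K_{4}) = 3. The upper and lower bounds meet at 3, so that is the treewidth.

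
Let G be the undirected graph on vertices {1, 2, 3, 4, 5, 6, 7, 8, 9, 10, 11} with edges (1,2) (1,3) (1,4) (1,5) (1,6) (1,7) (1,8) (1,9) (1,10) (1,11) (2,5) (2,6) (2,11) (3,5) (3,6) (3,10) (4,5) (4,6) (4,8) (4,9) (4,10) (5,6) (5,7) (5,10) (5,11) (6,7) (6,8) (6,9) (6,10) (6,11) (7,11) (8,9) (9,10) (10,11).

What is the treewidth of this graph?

4

A width-4 tree decomposition is:
Bags: B1 = {1, 4, 5, 6, 10}  B2 = {1, 3, 5, 6, 10}  B3 = {1, 5, 6, 10, 11}  B4 = {1, 4, 6, 9, 10}  B5 = {1, 2, 5, 6, 11}  B6 = {1, 4, 6, 8, 9}  B7 = {1, 5, 6, 7, 11}
Tree: B1–B2, B2–B3, B1–B4, B3–B5, B4–B6, B5–B7
Each bag holds 5 vertices, so the decomposition has width 4, which upper-bounds the treewidth. For the lower bound, the 5 vertices {1, 4, 6, 8, 9} are pairwise adjacent, and any tree decomposition puts a clique entirely inside one bag — forcing width ≥ 4. Hence tw(G) = 4 exactly.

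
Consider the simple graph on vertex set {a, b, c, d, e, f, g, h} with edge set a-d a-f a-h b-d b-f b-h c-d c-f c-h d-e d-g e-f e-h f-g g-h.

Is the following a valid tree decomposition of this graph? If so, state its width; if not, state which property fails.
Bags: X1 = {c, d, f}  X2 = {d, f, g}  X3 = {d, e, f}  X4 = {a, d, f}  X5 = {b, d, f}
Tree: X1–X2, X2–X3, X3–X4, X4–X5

A tree decomposition must satisfy three properties: every vertex lies in some bag; for every edge, both endpoints lie together in some bag; and for every vertex, the bags containing it form a connected subtree. Here vertex h appears in no bag, so the decomposition is invalid.

No — vertex h appears in no bag.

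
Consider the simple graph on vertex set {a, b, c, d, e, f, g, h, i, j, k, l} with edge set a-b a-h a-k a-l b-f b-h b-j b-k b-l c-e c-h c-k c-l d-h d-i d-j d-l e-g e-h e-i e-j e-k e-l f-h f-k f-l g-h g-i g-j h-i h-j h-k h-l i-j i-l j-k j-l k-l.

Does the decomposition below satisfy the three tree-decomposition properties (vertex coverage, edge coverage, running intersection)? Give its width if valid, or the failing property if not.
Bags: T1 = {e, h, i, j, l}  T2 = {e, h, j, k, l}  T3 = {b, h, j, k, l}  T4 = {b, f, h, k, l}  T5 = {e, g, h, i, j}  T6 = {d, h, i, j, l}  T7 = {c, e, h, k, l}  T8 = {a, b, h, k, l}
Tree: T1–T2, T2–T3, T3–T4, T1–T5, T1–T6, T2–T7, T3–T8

Vertex coverage: the bags together contain {a, b, c, d, e, f, g, h, i, j, k, l}, the full vertex set. Edge coverage: each edge of G has both endpoints in at least one bag. Running intersection: for every vertex, the bags containing it form a connected subtree. All three properties hold, so this is a valid tree decomposition of width max|bag| − 1 = 4, and hence tw(G) ≤ 4.

Yes; width 4.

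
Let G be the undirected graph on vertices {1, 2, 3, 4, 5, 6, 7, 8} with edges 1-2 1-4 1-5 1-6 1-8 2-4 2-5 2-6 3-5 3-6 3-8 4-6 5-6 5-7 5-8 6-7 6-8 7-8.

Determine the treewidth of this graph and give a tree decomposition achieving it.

The largest bag has 4 vertices, giving width 3; this decomposition certifies tw(G) ≤ 3. For the lower bound, the 4 vertices {1, 2, 4, 6} are pairwise adjacent, and any tree decomposition puts a clique entirely inside one bag — forcing width ≥ 3. Combining the bounds, tw(G) = 3.

Treewidth 3.
One optimal decomposition is:
Bags: B1 = {3, 5, 6, 8}  B2 = {1, 5, 6, 8}  B3 = {1, 2, 5, 6}  B4 = {1, 2, 4, 6}  B5 = {5, 6, 7, 8}
Tree: B1–B2, B2–B3, B3–B4, B2–B5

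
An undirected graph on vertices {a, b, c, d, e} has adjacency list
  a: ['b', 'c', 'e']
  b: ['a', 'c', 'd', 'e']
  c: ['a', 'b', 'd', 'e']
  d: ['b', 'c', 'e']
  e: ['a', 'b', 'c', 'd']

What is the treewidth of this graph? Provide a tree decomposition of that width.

Each bag holds 4 vertices, so the decomposition has width 3, which upper-bounds the treewidth. Conversely, {b, c, d, e} is a clique of size 4, and the vertices of any clique must share a bag in every tree decomposition; so some bag has ≥ 4 vertices and tw(G) ≥ 3. Combining the bounds, tw(G) = 3.

Treewidth 3.
One optimal decomposition is:
Bags: B1 = {b, c, d, e}  B2 = {a, b, c, e}
Tree: B1–B2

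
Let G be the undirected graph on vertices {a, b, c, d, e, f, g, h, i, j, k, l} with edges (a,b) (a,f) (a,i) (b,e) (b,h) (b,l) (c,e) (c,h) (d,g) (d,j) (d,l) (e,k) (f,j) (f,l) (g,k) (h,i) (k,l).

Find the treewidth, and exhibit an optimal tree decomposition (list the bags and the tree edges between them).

Each bag holds 4 vertices, so the decomposition has width 3, which upper-bounds the treewidth. For the lower bound: the 4 vertex sets {c,h,i}, {a}, {b}, {e,f,k,l} are disjoint, each induces a connected subgraph, and every pair is joined by at least one edge of G. Contracting each set to a single vertex therefore yields K_{4} as a minor, and since treewidth is minor-monotone, tw(G) ≥ tw(K_{4}) = 3. Therefore the treewidth is 3.

Treewidth 3.
Bags: B1 = {a, c, h, i}  B2 = {a, b, c, h}  B3 = {a, b, c, e}  B4 = {a, b, e, f}  B5 = {b, e, f, l}  B6 = {e, f, k, l}  B7 = {f, j, k, l}  B8 = {d, j, k, l}  B9 = {d, g, j, k}
Tree: B1–B2, B2–B3, B3–B4, B4–B5, B5–B6, B6–B7, B7–B8, B8–B9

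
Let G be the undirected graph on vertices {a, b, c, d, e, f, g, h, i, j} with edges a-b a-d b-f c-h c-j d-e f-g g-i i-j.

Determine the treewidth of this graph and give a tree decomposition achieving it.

Every bag has size at most 2, so the width is 2 − 1 = 1 and tw(G) ≤ 1. Since G has at least one edge (e.g. h–c), it is not an edgeless graph, so tw(G) ≥ 1. Combining the bounds, tw(G) = 1.

Treewidth 1.
One such decomposition:
Bags: B1 = {c, h}  B2 = {c, j}  B3 = {i, j}  B4 = {g, i}  B5 = {f, g}  B6 = {b, f}  B7 = {a, b}  B8 = {a, d}  B9 = {d, e}
Tree: B1–B2, B2–B3, B3–B4, B4–B5, B5–B6, B6–B7, B7–B8, B8–B9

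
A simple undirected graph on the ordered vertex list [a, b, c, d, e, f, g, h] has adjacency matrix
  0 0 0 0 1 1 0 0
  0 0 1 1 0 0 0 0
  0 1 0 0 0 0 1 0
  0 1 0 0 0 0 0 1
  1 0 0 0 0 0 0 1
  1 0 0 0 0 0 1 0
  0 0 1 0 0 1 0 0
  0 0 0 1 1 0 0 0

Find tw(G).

2

A width-2 tree decomposition is:
Bags: B1 = {d, e, h}  B2 = {a, d, e}  B3 = {a, d, f}  B4 = {d, f, g}  B5 = {c, d, g}  B6 = {b, c, d}
Tree: B1–B2, B2–B3, B3–B4, B4–B5, B5–B6
Every bag has size at most 3, so the width is 3 − 1 = 2 and tw(G) ≤ 2. The edges d–h–e–a–f–g–c–b–d form a cycle, so G is not a tree and its treewidth is at least 2. Therefore the treewidth is 2.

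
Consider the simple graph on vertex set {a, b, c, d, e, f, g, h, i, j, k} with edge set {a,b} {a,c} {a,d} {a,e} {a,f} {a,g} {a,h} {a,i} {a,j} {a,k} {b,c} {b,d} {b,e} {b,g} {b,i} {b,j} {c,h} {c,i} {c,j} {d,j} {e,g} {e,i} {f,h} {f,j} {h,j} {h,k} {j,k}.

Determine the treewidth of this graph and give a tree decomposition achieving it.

Treewidth 3.
Bags: B1 = {a, b, c, j}  B2 = {a, b, c, i}  B3 = {a, c, h, j}  B4 = {a, b, d, j}  B5 = {a, b, e, i}  B6 = {a, f, h, j}  B7 = {a, h, j, k}  B8 = {a, b, e, g}
Tree: B1–B2, B1–B3, B1–B4, B2–B5, B3–B6, B6–B7, B5–B8

Each bag holds 4 vertices, so the decomposition has width 3, which upper-bounds the treewidth. For the lower bound, the 4 vertices {a, c, h, j} are pairwise adjacent, and any tree decomposition puts a clique entirely inside one bag — forcing width ≥ 3. The upper and lower bounds meet at 3, so that is the treewidth.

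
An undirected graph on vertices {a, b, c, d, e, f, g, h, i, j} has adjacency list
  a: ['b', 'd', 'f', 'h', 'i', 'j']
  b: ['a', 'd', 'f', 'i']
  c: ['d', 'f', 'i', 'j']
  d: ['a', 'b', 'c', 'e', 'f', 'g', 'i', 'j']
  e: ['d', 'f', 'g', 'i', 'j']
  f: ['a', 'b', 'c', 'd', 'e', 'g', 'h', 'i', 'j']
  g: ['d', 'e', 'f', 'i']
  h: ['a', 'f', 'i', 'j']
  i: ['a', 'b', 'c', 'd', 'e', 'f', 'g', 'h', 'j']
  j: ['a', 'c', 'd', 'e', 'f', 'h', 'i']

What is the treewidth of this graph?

A width-4 tree decomposition is:
Bags: B1 = {a, d, f, i, j}  B2 = {c, d, f, i, j}  B3 = {d, e, f, i, j}  B4 = {a, b, d, f, i}  B5 = {d, e, f, g, i}  B6 = {a, f, h, i, j}
Tree: B1–B2, B2–B3, B1–B4, B3–B5, B1–B6
Each bag holds 5 vertices, so the decomposition has width 4, which upper-bounds the treewidth. For the lower bound, the 5 vertices {d, e, f, g, i} are pairwise adjacent, and any tree decomposition puts a clique entirely inside one bag — forcing width ≥ 4. Combining the bounds, tw(G) = 4.

4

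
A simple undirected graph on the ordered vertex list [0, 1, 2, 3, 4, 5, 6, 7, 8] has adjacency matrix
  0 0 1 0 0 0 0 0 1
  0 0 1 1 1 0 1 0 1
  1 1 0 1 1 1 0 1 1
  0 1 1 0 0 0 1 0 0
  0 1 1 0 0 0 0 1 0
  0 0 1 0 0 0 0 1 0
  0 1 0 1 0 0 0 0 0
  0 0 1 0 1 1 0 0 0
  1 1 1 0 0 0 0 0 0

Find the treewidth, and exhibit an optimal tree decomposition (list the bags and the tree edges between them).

Treewidth 2.
One such decomposition:
Bags: B1 = {2, 4, 7}  B2 = {1, 2, 4}  B3 = {2, 5, 7}  B4 = {1, 2, 3}  B5 = {1, 2, 8}  B6 = {0, 2, 8}  B7 = {1, 3, 6}
Tree: B1–B2, B1–B3, B2–B4, B4–B5, B5–B6, B4–B7

Every bag has size at most 3, so the width is 3 − 1 = 2 and tw(G) ≤ 2. For the lower bound, the 3 vertices {0, 2, 8} are pairwise adjacent, and any tree decomposition puts a clique entirely inside one bag — forcing width ≥ 2. The upper and lower bounds meet at 2, so that is the treewidth.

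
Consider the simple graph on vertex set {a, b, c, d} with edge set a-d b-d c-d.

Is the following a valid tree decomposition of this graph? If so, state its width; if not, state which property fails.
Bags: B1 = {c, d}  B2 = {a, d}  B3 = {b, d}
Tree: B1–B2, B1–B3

Yes; width 1.

Vertex coverage: the bags together contain {a, b, c, d}, the full vertex set. Edge coverage: each edge of G has both endpoints in at least one bag. Running intersection: for every vertex, the bags containing it form a connected subtree. All three properties hold, so this is a valid tree decomposition of width max|bag| − 1 = 1, and hence tw(G) ≤ 1.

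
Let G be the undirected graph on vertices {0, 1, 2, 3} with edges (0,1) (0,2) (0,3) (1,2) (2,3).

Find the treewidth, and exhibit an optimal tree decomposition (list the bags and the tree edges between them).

Every bag has size at most 3, so the width is 3 − 1 = 2 and tw(G) ≤ 2. For the lower bound, the 3 vertices {0, 1, 2} are pairwise adjacent, and any tree decomposition puts a clique entirely inside one bag — forcing width ≥ 2. Hence tw(G) = 2 exactly.

Treewidth 2.
Bags: B1 = {0, 2, 3}  B2 = {0, 1, 2}
Tree: B1–B2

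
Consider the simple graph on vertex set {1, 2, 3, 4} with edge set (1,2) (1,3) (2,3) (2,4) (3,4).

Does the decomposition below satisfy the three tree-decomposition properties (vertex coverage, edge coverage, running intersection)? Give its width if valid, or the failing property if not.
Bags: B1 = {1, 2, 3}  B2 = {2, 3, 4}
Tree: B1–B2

Yes; width 2.

Checking the three conditions: (i) the bags cover all of {1, 2, 3, 4}; (ii) for each edge, some bag contains both endpoints; (iii) the bags containing any fixed vertex form a subtree. All hold, so the decomposition is valid with width 3 − 1 = 2.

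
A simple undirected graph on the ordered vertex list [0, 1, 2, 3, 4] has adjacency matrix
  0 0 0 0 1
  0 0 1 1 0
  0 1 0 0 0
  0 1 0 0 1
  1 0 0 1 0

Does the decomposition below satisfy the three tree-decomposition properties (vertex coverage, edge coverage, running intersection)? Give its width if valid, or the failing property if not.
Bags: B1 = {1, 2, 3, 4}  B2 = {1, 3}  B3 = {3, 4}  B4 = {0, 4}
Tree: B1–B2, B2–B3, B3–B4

No — bags containing vertex 4 are not connected in the tree.

A tree decomposition must satisfy three properties: every vertex lies in some bag; for every edge, both endpoints lie together in some bag; and for every vertex, the bags containing it form a connected subtree. Here bags containing vertex 4 are not connected in the tree, so the decomposition is invalid.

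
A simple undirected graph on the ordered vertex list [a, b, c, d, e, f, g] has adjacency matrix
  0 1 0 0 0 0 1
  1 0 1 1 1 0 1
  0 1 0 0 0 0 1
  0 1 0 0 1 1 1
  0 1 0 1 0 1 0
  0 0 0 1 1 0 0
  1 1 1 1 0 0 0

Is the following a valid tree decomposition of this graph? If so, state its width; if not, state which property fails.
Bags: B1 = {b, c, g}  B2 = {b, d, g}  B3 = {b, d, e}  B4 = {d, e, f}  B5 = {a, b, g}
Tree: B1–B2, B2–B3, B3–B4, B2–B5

Every vertex of G appears in some bag (union = {a, b, c, d, e, f, g}); every edge is covered by a bag; and for each vertex v the set of bags containing v is connected in the bag tree. The decomposition is therefore valid. The largest bag has 3 vertices, so the width is 2.

Yes; width 2.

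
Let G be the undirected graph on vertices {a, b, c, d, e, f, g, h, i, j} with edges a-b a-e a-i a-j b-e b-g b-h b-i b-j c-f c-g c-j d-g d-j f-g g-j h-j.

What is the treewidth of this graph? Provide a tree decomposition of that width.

Treewidth 2.
Bags: B1 = {a, b, j}  B2 = {a, b, i}  B3 = {b, h, j}  B4 = {b, g, j}  B5 = {c, g, j}  B6 = {a, b, e}  B7 = {c, f, g}  B8 = {d, g, j}
Tree: B1–B2, B1–B3, B3–B4, B4–B5, B2–B6, B5–B7, B5–B8

Each bag holds 3 vertices, so the decomposition has width 2, which upper-bounds the treewidth. On the other hand G contains the 3-clique {d, g, j}. A clique must lie in a single bag of any decomposition, so no decomposition can have width below 2. The upper and lower bounds meet at 2, so that is the treewidth.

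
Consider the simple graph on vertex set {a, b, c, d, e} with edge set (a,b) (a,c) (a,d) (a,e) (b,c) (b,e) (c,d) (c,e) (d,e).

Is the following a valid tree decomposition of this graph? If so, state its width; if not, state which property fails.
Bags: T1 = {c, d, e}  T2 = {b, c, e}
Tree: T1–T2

No — vertex a appears in no bag.

A tree decomposition must satisfy three properties: every vertex lies in some bag; for every edge, both endpoints lie together in some bag; and for every vertex, the bags containing it form a connected subtree. Here vertex a appears in no bag, so the decomposition is invalid.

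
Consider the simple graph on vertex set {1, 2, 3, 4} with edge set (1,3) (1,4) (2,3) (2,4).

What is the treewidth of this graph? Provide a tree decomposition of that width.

Treewidth 2.
Bags: B1 = {1, 2, 3}  B2 = {1, 2, 4}
Tree: B1–B2

The largest bag has 3 vertices, giving width 2; this decomposition certifies tw(G) ≤ 2. Since 1–3–2–4–1 is a cycle in G, G is not acyclic. Forests are exactly the graphs of treewidth ≤ 1, so tw(G) ≥ 2. The upper and lower bounds meet at 2, so that is the treewidth.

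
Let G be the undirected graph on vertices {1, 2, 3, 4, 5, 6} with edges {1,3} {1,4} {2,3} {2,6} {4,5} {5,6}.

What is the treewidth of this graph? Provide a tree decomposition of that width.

Treewidth 2.
Bags: B1 = {1, 3, 4}  B2 = {2, 3, 4}  B3 = {2, 4, 6}  B4 = {4, 5, 6}
Tree: B1–B2, B2–B3, B3–B4

Every bag has size at most 3, so the width is 3 − 1 = 2 and tw(G) ≤ 2. The edges 4–1–3–2–6–5–4 form a cycle, so G is not a tree and its treewidth is at least 2. Therefore the treewidth is 2.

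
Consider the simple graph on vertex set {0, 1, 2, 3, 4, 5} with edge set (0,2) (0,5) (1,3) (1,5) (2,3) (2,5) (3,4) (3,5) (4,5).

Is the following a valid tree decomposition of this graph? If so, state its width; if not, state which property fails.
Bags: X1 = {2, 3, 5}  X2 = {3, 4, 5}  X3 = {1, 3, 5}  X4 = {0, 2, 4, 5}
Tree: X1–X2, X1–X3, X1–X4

No — bags containing vertex 4 are not connected in the tree.

A tree decomposition must satisfy three properties: every vertex lies in some bag; for every edge, both endpoints lie together in some bag; and for every vertex, the bags containing it form a connected subtree. Here bags containing vertex 4 are not connected in the tree, so the decomposition is invalid.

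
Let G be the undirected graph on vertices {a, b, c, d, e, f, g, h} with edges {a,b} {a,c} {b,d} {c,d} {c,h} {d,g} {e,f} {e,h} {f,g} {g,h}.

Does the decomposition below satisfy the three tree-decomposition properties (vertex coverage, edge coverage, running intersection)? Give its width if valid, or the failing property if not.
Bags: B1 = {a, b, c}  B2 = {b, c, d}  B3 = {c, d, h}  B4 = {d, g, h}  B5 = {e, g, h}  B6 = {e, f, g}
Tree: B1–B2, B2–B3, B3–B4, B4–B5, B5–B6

Yes; width 2.

Vertex coverage: the bags together contain {a, b, c, d, e, f, g, h}, the full vertex set. Edge coverage: each edge of G has both endpoints in at least one bag. Running intersection: for every vertex, the bags containing it form a connected subtree. All three properties hold, so this is a valid tree decomposition of width max|bag| − 1 = 2, and hence tw(G) ≤ 2.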